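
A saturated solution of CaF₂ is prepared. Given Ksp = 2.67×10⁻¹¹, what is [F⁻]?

3.77×10⁻⁴ M

CaF₂(s) ⇌ Ca²⁺(aq) + 2 F⁻(aq)
If s mol/L of CaF₂ dissolves, [Ca²⁺] = s and [F⁻] = 2s.
Ksp = [Ca²⁺][F⁻]^2 = s · (2s)^2 = 4s^3 = 2.67×10⁻¹¹
s = 1.88×10⁻⁴ mol L⁻¹
[F⁻] = 2s = 3.77×10⁻⁴ mol L⁻¹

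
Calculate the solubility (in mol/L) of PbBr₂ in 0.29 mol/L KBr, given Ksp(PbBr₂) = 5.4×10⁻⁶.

6.4×10⁻⁵ M

PbBr₂(s) ⇌ Pb²⁺(aq) + 2 Br⁻(aq)
With Br⁻ already at 0.29 mol/L and s small, take [Br⁻] ≈ 0.29 mol/L and [Pb²⁺] = s.
Ksp = [Pb²⁺][Br⁻]^2 = s(0.29)^2
s = 5.4×10⁻⁶ / (0.29)^2 = 6.4×10⁻⁵
s = 6.4×10⁻⁵ mol/L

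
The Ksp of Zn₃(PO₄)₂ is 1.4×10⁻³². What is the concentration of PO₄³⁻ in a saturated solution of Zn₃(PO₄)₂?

Zn₃(PO₄)₂(s) ⇌ 3 Zn²⁺(aq) + 2 PO₄³⁻(aq)
With molar solubility s: [Zn²⁺] = 3s, [PO₄³⁻] = 2s.
Ksp = [Zn²⁺]^3[PO₄³⁻]^2 = (3s)^3 · (2s)^2 = 108s^5 = 1.4×10⁻³²
s = 1.7×10⁻⁷ mol L⁻¹
[PO₄³⁻] = 2s = 3.3×10⁻⁷ mol L⁻¹

3.3×10⁻⁷ M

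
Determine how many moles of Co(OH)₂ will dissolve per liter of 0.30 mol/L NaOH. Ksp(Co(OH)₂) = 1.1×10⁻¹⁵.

1.2×10⁻¹⁴ M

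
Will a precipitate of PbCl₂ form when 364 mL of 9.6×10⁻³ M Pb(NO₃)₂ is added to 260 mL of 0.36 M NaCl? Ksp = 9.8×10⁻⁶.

The combined volume is 624 mL.
[Pb²⁺] = (9.6×10⁻³)(364)/624 = 5.6×10⁻³ M
[Cl⁻] = (0.36)(260)/624 = 0.15 M
Q = [Pb²⁺][Cl⁻]^2 = 1.3×10⁻⁴
Because Q > Ksp (1.3×10⁻⁴ vs 9.8×10⁻⁶), a precipitate of PbCl₂ forms.

Yes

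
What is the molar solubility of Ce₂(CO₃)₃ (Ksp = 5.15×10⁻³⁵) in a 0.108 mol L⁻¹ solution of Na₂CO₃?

1.01×10⁻¹⁶ M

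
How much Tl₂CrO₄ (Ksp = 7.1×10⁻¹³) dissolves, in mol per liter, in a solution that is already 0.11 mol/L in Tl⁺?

5.9×10⁻¹¹ M

Tl₂CrO₄(s) ⇌ 2 Tl⁺(aq) + CrO₄²⁻(aq)
With Tl⁺ already at 0.11 mol/L and s small, take [Tl⁺] ≈ 0.11 mol/L and [CrO₄²⁻] = s.
Ksp = [Tl⁺]^2[CrO₄²⁻] = (0.11)^2s
s = 7.1×10⁻¹³ / (0.11)^2 = 5.9×10⁻¹¹
s = 5.9×10⁻¹¹ mol/L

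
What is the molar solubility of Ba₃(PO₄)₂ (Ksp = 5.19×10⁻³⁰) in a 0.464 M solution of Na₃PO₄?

9.63×10⁻¹¹ M

Ba₃(PO₄)₂(s) ⇌ 3 Ba²⁺(aq) + 2 PO₄³⁻(aq)
PO₄³⁻ is already present at 0.464 M. If s mol/L of Ba₃(PO₄)₂ dissolves, [Ba²⁺] = 3s while [PO₄³⁻] ≈ 0.464 M.
Ksp = [Ba²⁺]^3[PO₄³⁻]^2 = (3s)^3(0.464)^2
(3s)^3 = 5.19×10⁻³⁰ / (0.464)^2 = 2.41×10⁻²⁹
s = 9.63×10⁻¹¹ M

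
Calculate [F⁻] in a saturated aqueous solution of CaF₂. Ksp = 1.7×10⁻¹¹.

CaF₂(s) ⇌ Ca²⁺(aq) + 2 F⁻(aq)
With molar solubility s: [Ca²⁺] = s, [F⁻] = 2s.
Ksp = [Ca²⁺][F⁻]^2 = s · (2s)^2 = 4s^3 = 1.7×10⁻¹¹
s = 1.6×10⁻⁴ M
[F⁻] = 2s = 3.2×10⁻⁴ M

3.2×10⁻⁴ M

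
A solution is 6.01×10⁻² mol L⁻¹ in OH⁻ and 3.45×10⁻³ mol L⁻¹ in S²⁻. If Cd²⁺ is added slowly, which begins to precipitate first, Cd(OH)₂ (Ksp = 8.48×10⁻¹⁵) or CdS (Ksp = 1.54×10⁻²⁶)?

CdS

A salt starts to precipitate once the ion product Q reaches its Ksp.
For Cd(OH)₂: [Cd²⁺] = (Ksp/[OH⁻]^2) = 2.35×10⁻¹² mol L⁻¹
For CdS: [Cd²⁺] = (Ksp/[S²⁻]) = 4.46×10⁻²⁴ mol L⁻¹
The smaller threshold [Cd²⁺] is reached first, so CdS precipitates first.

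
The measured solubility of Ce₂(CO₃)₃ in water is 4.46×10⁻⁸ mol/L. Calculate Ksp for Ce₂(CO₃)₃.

Ksp = 1.91×10⁻³⁵

Ce₂(CO₃)₃(s) ⇌ 2 Ce³⁺(aq) + 3 CO₃²⁻(aq)
Call the molar solubility s, so that [Ce³⁺] = 2s and [CO₃²⁻] = 3s.
Ksp = [Ce³⁺]^2[CO₃²⁻]^3 = (2s)^2 · (3s)^3 = 108s^5
Ksp = 108 × (4.46×10⁻⁸)^5 = 1.91×10⁻³⁵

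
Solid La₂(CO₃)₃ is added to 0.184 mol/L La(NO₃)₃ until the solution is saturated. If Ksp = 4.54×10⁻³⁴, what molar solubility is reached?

La₂(CO₃)₃(s) ⇌ 2 La³⁺(aq) + 3 CO₃²⁻(aq)
Let s be the solubility of La₂(CO₃)₃ here. The common ion gives [La³⁺] ≈ 0.184 mol/L, and [CO₃²⁻] = 3s.
Ksp = [La³⁺]^2[CO₃²⁻]^3 = (0.184)^2(3s)^3
(3s)^3 = 4.54×10⁻³⁴ / (0.184)^2 = 1.34×10⁻³²
s = 7.92×10⁻¹² mol/L

7.92×10⁻¹² M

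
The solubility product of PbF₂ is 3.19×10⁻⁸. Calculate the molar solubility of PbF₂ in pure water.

PbF₂(s) ⇌ Pb²⁺(aq) + 2 F⁻(aq)
Call the molar solubility s, so that [Pb²⁺] = s and [F⁻] = 2s.
Ksp = [Pb²⁺][F⁻]^2 = s · (2s)^2 = 4s^3
4s^3 = 3.19×10⁻⁸  ⇒  s^3 = 7.98×10⁻⁹
s = 2.00×10⁻³ mol L⁻¹

2.00×10⁻³ M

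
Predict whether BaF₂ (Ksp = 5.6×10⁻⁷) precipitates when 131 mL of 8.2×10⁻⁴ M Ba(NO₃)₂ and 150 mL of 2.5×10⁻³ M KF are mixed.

No

Total volume after mixing = 131 + 150 = 281 mL.
[Ba²⁺] = (8.2×10⁻⁴)(131)/281 = 3.8×10⁻⁴ M
[F⁻] = (2.5×10⁻³)(150)/281 = 1.3×10⁻³ M
Q = [Ba²⁺][F⁻]^2 = 6.8×10⁻¹⁰
Q < Ksp (6.8×10⁻¹⁰ vs 5.6×10⁻⁷); the solution remains unsaturated and no precipitate forms.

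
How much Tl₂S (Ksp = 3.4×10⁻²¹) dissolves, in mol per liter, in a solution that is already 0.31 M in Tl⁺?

Tl₂S(s) ⇌ 2 Tl⁺(aq) + S²⁻(aq)
The solution already contains Tl⁺ at 0.31 M. Let s be the molar solubility of Tl₂S.
[Tl⁺] ≈ 0.31 M (common ion dominates); [S²⁻] = s.
Ksp = [Tl⁺]^2[S²⁻] = (0.31)^2s
s = 3.4×10⁻²¹ / (0.31)^2 = 3.5×10⁻²⁰
s = 3.5×10⁻²⁰ M

3.5×10⁻²⁰ M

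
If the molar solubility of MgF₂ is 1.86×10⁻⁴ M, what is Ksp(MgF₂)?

MgF₂(s) ⇌ Mg²⁺(aq) + 2 F⁻(aq)
Call the molar solubility s, so that [Mg²⁺] = s and [F⁻] = 2s.
Ksp = [Mg²⁺][F⁻]^2 = s · (2s)^2 = 4s^3
Ksp = 4 × (1.86×10⁻⁴)^3 = 2.57×10⁻¹¹

Ksp = 2.57×10⁻¹¹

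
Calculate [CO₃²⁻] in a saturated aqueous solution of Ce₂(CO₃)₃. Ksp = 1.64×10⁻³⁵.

Ce₂(CO₃)₃(s) ⇌ 2 Ce³⁺(aq) + 3 CO₃²⁻(aq)
With molar solubility s: [Ce³⁺] = 2s, [CO₃²⁻] = 3s.
Ksp = [Ce³⁺]^2[CO₃²⁻]^3 = (2s)^2 · (3s)^3 = 108s^5 = 1.64×10⁻³⁵
s = 4.33×10⁻⁸ mol/L
[CO₃²⁻] = 3s = 1.30×10⁻⁷ mol/L

1.30×10⁻⁷ M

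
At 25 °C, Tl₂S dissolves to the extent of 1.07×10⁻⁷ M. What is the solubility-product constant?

Ksp = 4.90×10⁻²¹

Tl₂S(s) ⇌ 2 Tl⁺(aq) + S²⁻(aq)
Call the molar solubility s, so that [Tl⁺] = 2s and [S²⁻] = s.
Ksp = [Tl⁺]^2[S²⁻] = (2s)^2 · s = 4s^3
Ksp = 4 × (1.07×10⁻⁷)^3 = 4.90×10⁻²¹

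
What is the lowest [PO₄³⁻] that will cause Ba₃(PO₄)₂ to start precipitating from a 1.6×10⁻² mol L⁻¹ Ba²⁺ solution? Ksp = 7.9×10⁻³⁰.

Precipitation begins when Q = Ksp.
Ba₃(PO₄)₂(s) ⇌ 3 Ba²⁺(aq) + 2 PO₄³⁻(aq)
Ksp = [Ba²⁺]^3[PO₄³⁻]^2 = [PO₄³⁻]^2(1.6×10⁻²)^3
[PO₄³⁻]^2 = 7.9×10⁻³⁰ / (1.6×10⁻²)^3 = 1.9×10⁻²⁴
[PO₄³⁻] = 1.4×10⁻¹² mol L⁻¹

1.4×10⁻¹² M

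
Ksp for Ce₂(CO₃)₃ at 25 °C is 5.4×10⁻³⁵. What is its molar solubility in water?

5.5×10⁻⁸ M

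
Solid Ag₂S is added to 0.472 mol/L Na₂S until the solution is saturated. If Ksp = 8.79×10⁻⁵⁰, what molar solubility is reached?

2.16×10⁻²⁵ M

Ag₂S(s) ⇌ 2 Ag⁺(aq) + S²⁻(aq)
Let s be the solubility of Ag₂S here. The common ion gives [S²⁻] ≈ 0.472 mol/L, and [Ag⁺] = 2s.
Ksp = [Ag⁺]^2[S²⁻] = (2s)^2(0.472)
(2s)^2 = 8.79×10⁻⁵⁰ / (0.472) = 1.86×10⁻⁴⁹
s = 2.16×10⁻²⁵ mol/L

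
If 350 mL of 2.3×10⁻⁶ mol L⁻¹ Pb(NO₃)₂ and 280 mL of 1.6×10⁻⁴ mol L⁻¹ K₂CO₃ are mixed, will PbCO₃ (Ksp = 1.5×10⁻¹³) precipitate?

Yes

Total volume after mixing = 350 + 280 = 630 mL.
[Pb²⁺] = (2.3×10⁻⁶)(350)/630 = 1.3×10⁻⁶ mol L⁻¹
[CO₃²⁻] = (1.6×10⁻⁴)(280)/630 = 7.1×10⁻⁵ mol L⁻¹
Q = [Pb²⁺][CO₃²⁻] = 9.1×10⁻¹¹
Since Q (9.1×10⁻¹¹) exceeds Ksp (1.5×10⁻¹³), PbCO₃ will precipitate.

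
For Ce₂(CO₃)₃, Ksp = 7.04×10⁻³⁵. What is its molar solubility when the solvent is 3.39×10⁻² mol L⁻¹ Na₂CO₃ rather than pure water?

6.72×10⁻¹⁶ M

Ce₂(CO₃)₃(s) ⇌ 2 Ce³⁺(aq) + 3 CO₃²⁻(aq)
Let s be the solubility of Ce₂(CO₃)₃ here. The common ion gives [CO₃²⁻] ≈ 3.39×10⁻² mol L⁻¹, and [Ce³⁺] = 2s.
Ksp = [Ce³⁺]^2[CO₃²⁻]^3 = (2s)^2(3.39×10⁻²)^3
(2s)^2 = 7.04×10⁻³⁵ / (3.39×10⁻²)^3 = 1.81×10⁻³⁰
s = 6.72×10⁻¹⁶ mol L⁻¹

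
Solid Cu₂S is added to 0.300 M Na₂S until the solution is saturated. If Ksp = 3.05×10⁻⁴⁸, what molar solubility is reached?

Cu₂S(s) ⇌ 2 Cu⁺(aq) + S²⁻(aq)
Let s be the solubility of Cu₂S here. The common ion gives [S²⁻] ≈ 0.300 M, and [Cu⁺] = 2s.
Ksp = [Cu⁺]^2[S²⁻] = (2s)^2(0.300)
(2s)^2 = 3.05×10⁻⁴⁸ / (0.300) = 1.02×10⁻⁴⁷
s = 1.59×10⁻²⁴ M

1.59×10⁻²⁴ M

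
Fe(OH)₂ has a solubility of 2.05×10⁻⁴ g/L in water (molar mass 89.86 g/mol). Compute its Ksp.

Ksp = 4.75×10⁻¹⁷

Molar solubility s = (2.05×10⁻⁴ g/L) / (89.86 g/mol) = 2.2813×10⁻⁶ mol/L
Fe(OH)₂(s) ⇌ Fe²⁺(aq) + 2 OH⁻(aq)
Call the molar solubility s, so that [Fe²⁺] = s and [OH⁻] = 2s.
Ksp = [Fe²⁺][OH⁻]^2 = s · (2s)^2 = 4s^3
Ksp = 4 × (2.2813×10⁻⁶)^3 = 4.75×10⁻¹⁷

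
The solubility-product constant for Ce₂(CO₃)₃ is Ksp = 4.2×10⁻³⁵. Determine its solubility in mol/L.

Ce₂(CO₃)₃(s) ⇌ 2 Ce³⁺(aq) + 3 CO₃²⁻(aq)
With molar solubility s: [Ce³⁺] = 2s, [CO₃²⁻] = 3s.
Ksp = [Ce³⁺]^2[CO₃²⁻]^3 = (2s)^2 · (3s)^3 = 108s^5
108s^5 = 4.2×10⁻³⁵  ⇒  s^5 = 3.9×10⁻³⁷
s = 5.2×10⁻⁸ M

5.2×10⁻⁸ M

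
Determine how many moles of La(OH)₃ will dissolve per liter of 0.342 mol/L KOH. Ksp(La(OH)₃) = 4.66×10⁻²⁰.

1.16×10⁻¹⁸ M

La(OH)₃(s) ⇌ La³⁺(aq) + 3 OH⁻(aq)
Let s be the solubility of La(OH)₃ here. The common ion gives [OH⁻] ≈ 0.342 mol/L, and [La³⁺] = s.
Ksp = [La³⁺][OH⁻]^3 = s(0.342)^3
s = 4.66×10⁻²⁰ / (0.342)^3 = 1.16×10⁻¹⁸
s = 1.16×10⁻¹⁸ mol/L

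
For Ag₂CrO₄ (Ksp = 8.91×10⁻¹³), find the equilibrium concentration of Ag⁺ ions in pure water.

1.21×10⁻⁴ M

Ag₂CrO₄(s) ⇌ 2 Ag⁺(aq) + CrO₄²⁻(aq)
With molar solubility s: [Ag⁺] = 2s, [CrO₄²⁻] = s.
Ksp = [Ag⁺]^2[CrO₄²⁻] = (2s)^2 · s = 4s^3 = 8.91×10⁻¹³
s = 6.06×10⁻⁵ M
[Ag⁺] = 2s = 1.21×10⁻⁴ M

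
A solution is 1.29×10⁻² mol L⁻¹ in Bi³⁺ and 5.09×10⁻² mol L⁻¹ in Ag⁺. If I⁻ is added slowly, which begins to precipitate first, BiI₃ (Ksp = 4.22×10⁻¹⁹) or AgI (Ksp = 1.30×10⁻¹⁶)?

AgI

Precipitation begins when Q = Ksp.
For BiI₃: [I⁻] = (Ksp/[Bi³⁺])^(1/3) = 3.20×10⁻⁶ mol L⁻¹
For AgI: [I⁻] = (Ksp/[Ag⁺]) = 2.55×10⁻¹⁵ mol L⁻¹
The smaller threshold [I⁻] is reached first, so AgI precipitates first.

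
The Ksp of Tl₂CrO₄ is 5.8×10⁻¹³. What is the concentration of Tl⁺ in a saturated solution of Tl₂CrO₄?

Tl₂CrO₄(s) ⇌ 2 Tl⁺(aq) + CrO₄²⁻(aq)
If s mol/L of Tl₂CrO₄ dissolves, [Tl⁺] = 2s and [CrO₄²⁻] = s.
Ksp = [Tl⁺]^2[CrO₄²⁻] = (2s)^2 · s = 4s^3 = 5.8×10⁻¹³
s = 5.3×10⁻⁵ mol L⁻¹
[Tl⁺] = 2s = 1.1×10⁻⁴ mol L⁻¹

1.1×10⁻⁴ M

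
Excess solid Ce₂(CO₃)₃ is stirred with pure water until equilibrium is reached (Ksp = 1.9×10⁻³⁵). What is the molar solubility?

4.5×10⁻⁸ M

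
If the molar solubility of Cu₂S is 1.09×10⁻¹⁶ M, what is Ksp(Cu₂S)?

Ksp = 5.18×10⁻⁴⁸

Cu₂S(s) ⇌ 2 Cu⁺(aq) + S²⁻(aq)
With molar solubility s: [Cu⁺] = 2s, [S²⁻] = s.
Ksp = [Cu⁺]^2[S²⁻] = (2s)^2 · s = 4s^3
Ksp = 4 × (1.09×10⁻¹⁶)^3 = 5.18×10⁻⁴⁸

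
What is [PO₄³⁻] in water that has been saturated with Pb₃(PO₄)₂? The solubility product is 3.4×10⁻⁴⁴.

1.6×10⁻⁹ M

Pb₃(PO₄)₂(s) ⇌ 3 Pb²⁺(aq) + 2 PO₄³⁻(aq)
For each mole of Pb₃(PO₄)₂ that dissolves per liter, [Pb²⁺] = 3s and [PO₄³⁻] = 2s; let s denote this solubility.
Ksp = [Pb²⁺]^3[PO₄³⁻]^2 = (3s)^3 · (2s)^2 = 108s^5 = 3.4×10⁻⁴⁴
s = 7.9×10⁻¹⁰ mol L⁻¹
[PO₄³⁻] = 2s = 1.6×10⁻⁹ mol L⁻¹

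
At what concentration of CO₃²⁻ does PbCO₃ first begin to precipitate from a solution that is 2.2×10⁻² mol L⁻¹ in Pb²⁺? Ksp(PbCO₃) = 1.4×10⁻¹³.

6.4×10⁻¹² M

Precipitation of each salt begins when its ion product equals Ksp.
PbCO₃(s) ⇌ Pb²⁺(aq) + CO₃²⁻(aq)
Ksp = [Pb²⁺][CO₃²⁻] = [CO₃²⁻](2.2×10⁻²)
[CO₃²⁻] = 1.4×10⁻¹³ / (2.2×10⁻²) = 6.4×10⁻¹²
[CO₃²⁻] = 6.4×10⁻¹² mol L⁻¹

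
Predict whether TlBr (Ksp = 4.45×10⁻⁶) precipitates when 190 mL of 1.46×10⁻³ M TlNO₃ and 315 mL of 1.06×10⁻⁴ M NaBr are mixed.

Total volume after mixing = 190 + 315 = 505 mL.
[Tl⁺] = (1.46×10⁻³)(190)/505 = 5.49×10⁻⁴ M
[Br⁻] = (1.06×10⁻⁴)(315)/505 = 6.61×10⁻⁵ M
Q = [Tl⁺][Br⁻] = 3.63×10⁻⁸
Q = 3.63×10⁻⁸ < Ksp = 4.45×10⁻⁶, so the solution is unsaturated and no precipitate forms.

No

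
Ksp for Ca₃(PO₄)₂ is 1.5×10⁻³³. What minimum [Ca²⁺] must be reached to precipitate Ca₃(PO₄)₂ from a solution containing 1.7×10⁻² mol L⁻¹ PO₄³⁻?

Each salt precipitates once Q = Ksp for that salt.
Ca₃(PO₄)₂(s) ⇌ 3 Ca²⁺(aq) + 2 PO₄³⁻(aq)
Ksp = [Ca²⁺]^3[PO₄³⁻]^2 = [Ca²⁺]^3(1.7×10⁻²)^2
[Ca²⁺]^3 = 1.5×10⁻³³ / (1.7×10⁻²)^2 = 5.2×10⁻³⁰
[Ca²⁺] = 1.7×10⁻¹⁰ mol L⁻¹

1.7×10⁻¹⁰ M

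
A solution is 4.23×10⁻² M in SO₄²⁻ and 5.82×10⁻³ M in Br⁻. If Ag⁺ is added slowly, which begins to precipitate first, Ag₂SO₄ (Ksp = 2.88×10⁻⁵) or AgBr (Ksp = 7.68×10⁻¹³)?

AgBr

The threshold for precipitation is Q = Ksp.
For Ag₂SO₄: [Ag⁺] = (Ksp/[SO₄²⁻])^(1/2) = 2.61×10⁻² M
For AgBr: [Ag⁺] = (Ksp/[Br⁻]) = 1.32×10⁻¹⁰ M
AgBr requires the lower [Ag⁺], so it precipitates first.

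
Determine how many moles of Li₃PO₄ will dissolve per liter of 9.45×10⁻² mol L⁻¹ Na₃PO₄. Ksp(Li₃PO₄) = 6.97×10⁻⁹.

Li₃PO₄(s) ⇌ 3 Li⁺(aq) + PO₄³⁻(aq)
The solution already contains PO₄³⁻ at 9.45×10⁻² mol L⁻¹. Let s be the molar solubility of Li₃PO₄.
[PO₄³⁻] ≈ 9.45×10⁻² mol L⁻¹ (common ion dominates); [Li⁺] = 3s.
Ksp = [Li⁺]^3[PO₄³⁻] = (3s)^3(9.45×10⁻²)
(3s)^3 = 6.97×10⁻⁹ / (9.45×10⁻²) = 7.38×10⁻⁸
s = 1.40×10⁻³ mol L⁻¹

1.40×10⁻³ M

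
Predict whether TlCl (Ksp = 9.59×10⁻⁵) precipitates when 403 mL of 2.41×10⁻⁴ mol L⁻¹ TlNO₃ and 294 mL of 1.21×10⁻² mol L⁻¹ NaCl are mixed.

No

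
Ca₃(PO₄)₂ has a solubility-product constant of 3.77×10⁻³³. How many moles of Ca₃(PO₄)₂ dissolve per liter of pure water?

Ca₃(PO₄)₂(s) ⇌ 3 Ca²⁺(aq) + 2 PO₄³⁻(aq)
With molar solubility s: [Ca²⁺] = 3s, [PO₄³⁻] = 2s.
Ksp = [Ca²⁺]^3[PO₄³⁻]^2 = (3s)^3 · (2s)^2 = 108s^5
108s^5 = 3.77×10⁻³³  ⇒  s^5 = 3.49×10⁻³⁵
s = (3.49×10⁻³⁵)^(1/5) = 1.28×10⁻⁷ mol L⁻¹

1.28×10⁻⁷ M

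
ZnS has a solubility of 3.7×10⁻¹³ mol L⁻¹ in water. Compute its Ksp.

ZnS(s) ⇌ Zn²⁺(aq) + S²⁻(aq)
Let s be the molar solubility. Then [Zn²⁺] = s and [S²⁻] = s.
Ksp = [Zn²⁺][S²⁻] = s · s = s^2
Ksp = (3.7×10⁻¹³)^2 = 1.4×10⁻²⁵

Ksp = 1.4×10⁻²⁵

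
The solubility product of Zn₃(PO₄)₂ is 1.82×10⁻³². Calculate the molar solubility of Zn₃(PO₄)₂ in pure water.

1.76×10⁻⁷ M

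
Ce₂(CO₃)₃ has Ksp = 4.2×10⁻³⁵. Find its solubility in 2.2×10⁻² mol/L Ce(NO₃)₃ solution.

1.5×10⁻¹¹ M

Ce₂(CO₃)₃(s) ⇌ 2 Ce³⁺(aq) + 3 CO₃²⁻(aq)
The solution already contains Ce³⁺ at 2.2×10⁻² mol/L. Let s be the molar solubility of Ce₂(CO₃)₃.
[Ce³⁺] ≈ 2.2×10⁻² mol/L (common ion dominates); [CO₃²⁻] = 3s.
Ksp = [Ce³⁺]^2[CO₃²⁻]^3 = (2.2×10⁻²)^2(3s)^3
(3s)^3 = 4.2×10⁻³⁵ / (2.2×10⁻²)^2 = 8.7×10⁻³²
s = 1.5×10⁻¹¹ mol/L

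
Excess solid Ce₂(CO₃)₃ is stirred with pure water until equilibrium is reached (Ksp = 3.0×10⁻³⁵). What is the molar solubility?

Ce₂(CO₃)₃(s) ⇌ 2 Ce³⁺(aq) + 3 CO₃²⁻(aq)
For each mole of Ce₂(CO₃)₃ that dissolves per liter, [Ce³⁺] = 2s and [CO₃²⁻] = 3s; let s denote this solubility.
Ksp = [Ce³⁺]^2[CO₃²⁻]^3 = (2s)^2 · (3s)^3 = 108s^5
108s^5 = 3.0×10⁻³⁵  ⇒  s^5 = 2.8×10⁻³⁷
s = (2.8×10⁻³⁷)^(1/5) = 4.9×10⁻⁸ M

4.9×10⁻⁸ M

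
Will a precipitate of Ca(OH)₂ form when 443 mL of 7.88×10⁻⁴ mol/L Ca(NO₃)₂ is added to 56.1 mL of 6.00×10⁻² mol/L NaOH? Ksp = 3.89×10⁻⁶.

No

Total volume after mixing = 443 + 56.1 = 499.1 mL.
[Ca²⁺] = (7.88×10⁻⁴)(443)/499.1 = 6.99×10⁻⁴ mol/L
[OH⁻] = (6.00×10⁻²)(56.1)/499.1 = 6.74×10⁻³ mol/L
Q = [Ca²⁺][OH⁻]^2 = 3.18×10⁻⁸
Q < Ksp (3.18×10⁻⁸ vs 3.89×10⁻⁶); the solution remains unsaturated and no precipitate forms.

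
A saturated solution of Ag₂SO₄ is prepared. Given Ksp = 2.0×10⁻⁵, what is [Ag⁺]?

3.4×10⁻² M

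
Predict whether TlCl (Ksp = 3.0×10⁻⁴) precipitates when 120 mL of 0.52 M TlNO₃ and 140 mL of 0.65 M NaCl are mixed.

The combined volume is 260 mL.
[Tl⁺] = (0.52)(120)/260 = 0.24 M
[Cl⁻] = (0.65)(140)/260 = 0.35 M
Q = [Tl⁺][Cl⁻] = 8.4×10⁻²
Q = 8.4×10⁻² > Ksp = 3.0×10⁻⁴, so the solution is supersaturated and TlCl precipitates.

Yes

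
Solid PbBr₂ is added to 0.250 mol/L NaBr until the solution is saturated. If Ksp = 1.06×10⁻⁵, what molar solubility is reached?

PbBr₂(s) ⇌ Pb²⁺(aq) + 2 Br⁻(aq)
Br⁻ is already present at 0.250 mol/L. If s mol/L of PbBr₂ dissolves, [Pb²⁺] = s while [Br⁻] ≈ 0.250 mol/L.
Ksp = [Pb²⁺][Br⁻]^2 = s(0.250)^2
s = 1.06×10⁻⁵ / (0.250)^2 = 1.70×10⁻⁴
s = 1.70×10⁻⁴ mol/L

1.70×10⁻⁴ M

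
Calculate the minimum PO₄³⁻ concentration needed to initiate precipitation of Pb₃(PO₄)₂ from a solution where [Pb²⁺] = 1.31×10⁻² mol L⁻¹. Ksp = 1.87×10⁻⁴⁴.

9.12×10⁻²⁰ M

A salt starts to precipitate once the ion product Q reaches its Ksp.
Pb₃(PO₄)₂(s) ⇌ 3 Pb²⁺(aq) + 2 PO₄³⁻(aq)
Ksp = [Pb²⁺]^3[PO₄³⁻]^2 = [PO₄³⁻]^2(1.31×10⁻²)^3
[PO₄³⁻]^2 = 1.87×10⁻⁴⁴ / (1.31×10⁻²)^3 = 8.32×10⁻³⁹
[PO₄³⁻] = 9.12×10⁻²⁰ mol L⁻¹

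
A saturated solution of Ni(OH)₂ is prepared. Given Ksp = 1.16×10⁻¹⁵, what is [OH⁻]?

Ni(OH)₂(s) ⇌ Ni²⁺(aq) + 2 OH⁻(aq)
Let s be the molar solubility. Then [Ni²⁺] = s and [OH⁻] = 2s.
Ksp = [Ni²⁺][OH⁻]^2 = s · (2s)^2 = 4s^3 = 1.16×10⁻¹⁵
s = 6.62×10⁻⁶ M
[OH⁻] = 2s = 1.32×10⁻⁵ M

1.32×10⁻⁵ M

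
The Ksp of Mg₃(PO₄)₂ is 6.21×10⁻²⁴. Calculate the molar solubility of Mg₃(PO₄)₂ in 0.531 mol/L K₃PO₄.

Mg₃(PO₄)₂(s) ⇌ 3 Mg²⁺(aq) + 2 PO₄³⁻(aq)
Let s be the solubility of Mg₃(PO₄)₂ here. The common ion gives [PO₄³⁻] ≈ 0.531 mol/L, and [Mg²⁺] = 3s.
Ksp = [Mg²⁺]^3[PO₄³⁻]^2 = (3s)^3(0.531)^2
(3s)^3 = 6.21×10⁻²⁴ / (0.531)^2 = 2.20×10⁻²³
s = 9.34×10⁻⁹ mol/L

9.34×10⁻⁹ M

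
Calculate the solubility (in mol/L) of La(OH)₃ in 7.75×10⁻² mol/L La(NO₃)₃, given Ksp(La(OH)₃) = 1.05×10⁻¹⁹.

3.69×10⁻⁷ M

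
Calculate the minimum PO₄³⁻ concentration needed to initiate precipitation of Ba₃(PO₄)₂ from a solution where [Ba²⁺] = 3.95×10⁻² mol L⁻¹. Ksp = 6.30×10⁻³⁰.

3.20×10⁻¹³ M

Each salt precipitates once Q = Ksp for that salt.
Ba₃(PO₄)₂(s) ⇌ 3 Ba²⁺(aq) + 2 PO₄³⁻(aq)
Ksp = [Ba²⁺]^3[PO₄³⁻]^2 = [PO₄³⁻]^2(3.95×10⁻²)^3
[PO₄³⁻]^2 = 6.30×10⁻³⁰ / (3.95×10⁻²)^3 = 1.02×10⁻²⁵
[PO₄³⁻] = 3.20×10⁻¹³ mol L⁻¹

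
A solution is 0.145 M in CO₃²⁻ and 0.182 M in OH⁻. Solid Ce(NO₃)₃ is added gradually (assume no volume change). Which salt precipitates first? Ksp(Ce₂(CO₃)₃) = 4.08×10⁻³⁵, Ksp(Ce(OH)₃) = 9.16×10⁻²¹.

Ce(OH)₃

The threshold for precipitation is Q = Ksp.
For Ce₂(CO₃)₃: [Ce³⁺] = (Ksp/[CO₃²⁻]^3)^(1/2) = 1.16×10⁻¹⁶ M
For Ce(OH)₃: [Ce³⁺] = (Ksp/[OH⁻]^3) = 1.52×10⁻¹⁸ M
Ce(OH)₃ requires the lower [Ce³⁺], so it precipitates first.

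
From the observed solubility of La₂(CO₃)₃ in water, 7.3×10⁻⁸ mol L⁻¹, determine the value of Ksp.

Ksp = 2.2×10⁻³⁴

La₂(CO₃)₃(s) ⇌ 2 La³⁺(aq) + 3 CO₃²⁻(aq)
If s mol/L of La₂(CO₃)₃ dissolves, [La³⁺] = 2s and [CO₃²⁻] = 3s.
Ksp = [La³⁺]^2[CO₃²⁻]^3 = (2s)^2 · (3s)^3 = 108s^5
Ksp = 108 × (7.3×10⁻⁸)^5 = 2.2×10⁻³⁴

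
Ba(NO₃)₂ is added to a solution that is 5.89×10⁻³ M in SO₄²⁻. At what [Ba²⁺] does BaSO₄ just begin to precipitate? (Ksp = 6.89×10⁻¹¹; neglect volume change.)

A salt starts to precipitate once the ion product Q reaches its Ksp.
BaSO₄(s) ⇌ Ba²⁺(aq) + SO₄²⁻(aq)
Ksp = [Ba²⁺][SO₄²⁻] = [Ba²⁺](5.89×10⁻³)
[Ba²⁺] = 6.89×10⁻¹¹ / (5.89×10⁻³) = 1.17×10⁻⁸
[Ba²⁺] = 1.17×10⁻⁸ M

1.17×10⁻⁸ M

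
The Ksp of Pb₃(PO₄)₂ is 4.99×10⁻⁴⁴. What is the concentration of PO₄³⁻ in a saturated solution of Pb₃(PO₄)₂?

1.71×10⁻⁹ M

Pb₃(PO₄)₂(s) ⇌ 3 Pb²⁺(aq) + 2 PO₄³⁻(aq)
With molar solubility s: [Pb²⁺] = 3s, [PO₄³⁻] = 2s.
Ksp = [Pb²⁺]^3[PO₄³⁻]^2 = (3s)^3 · (2s)^2 = 108s^5 = 4.99×10⁻⁴⁴
s = 8.57×10⁻¹⁰ mol L⁻¹
[PO₄³⁻] = 2s = 1.71×10⁻⁹ mol L⁻¹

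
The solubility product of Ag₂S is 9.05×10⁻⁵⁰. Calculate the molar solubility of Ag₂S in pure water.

Ag₂S(s) ⇌ 2 Ag⁺(aq) + S²⁻(aq)
If s mol/L of Ag₂S dissolves, [Ag⁺] = 2s and [S²⁻] = s.
Ksp = [Ag⁺]^2[S²⁻] = (2s)^2 · s = 4s^3
4s^3 = 9.05×10⁻⁵⁰  ⇒  s^3 = 2.26×10⁻⁵⁰
s = (2.26×10⁻⁵⁰)^(1/3) = 2.83×10⁻¹⁷ mol L⁻¹

2.83×10⁻¹⁷ M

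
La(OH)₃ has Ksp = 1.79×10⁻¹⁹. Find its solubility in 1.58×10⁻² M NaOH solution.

La(OH)₃(s) ⇌ La³⁺(aq) + 3 OH⁻(aq)
OH⁻ is already present at 1.58×10⁻² M. If s mol/L of La(OH)₃ dissolves, [La³⁺] = s while [OH⁻] ≈ 1.58×10⁻² M.
Ksp = [La³⁺][OH⁻]^3 = s(1.58×10⁻²)^3
s = 1.79×10⁻¹⁹ / (1.58×10⁻²)^3 = 4.54×10⁻¹⁴
s = 4.54×10⁻¹⁴ M

4.54×10⁻¹⁴ M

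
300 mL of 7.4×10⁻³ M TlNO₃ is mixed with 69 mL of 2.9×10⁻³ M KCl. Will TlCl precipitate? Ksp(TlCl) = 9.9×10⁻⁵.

No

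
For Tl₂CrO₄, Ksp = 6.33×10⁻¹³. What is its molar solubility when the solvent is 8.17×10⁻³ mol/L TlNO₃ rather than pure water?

Tl₂CrO₄(s) ⇌ 2 Tl⁺(aq) + CrO₄²⁻(aq)
The solution already contains Tl⁺ at 8.17×10⁻³ mol/L. Let s be the molar solubility of Tl₂CrO₄.
[Tl⁺] ≈ 8.17×10⁻³ mol/L (common ion dominates); [CrO₄²⁻] = s.
Ksp = [Tl⁺]^2[CrO₄²⁻] = (8.17×10⁻³)^2s
s = 6.33×10⁻¹³ / (8.17×10⁻³)^2 = 9.48×10⁻⁹
s = 9.48×10⁻⁹ mol/L

9.48×10⁻⁹ M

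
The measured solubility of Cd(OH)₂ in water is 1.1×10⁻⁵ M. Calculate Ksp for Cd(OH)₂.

Ksp = 5.3×10⁻¹⁵

Cd(OH)₂(s) ⇌ Cd²⁺(aq) + 2 OH⁻(aq)
For each mole of Cd(OH)₂ that dissolves per liter, [Cd²⁺] = s and [OH⁻] = 2s; let s denote this solubility.
Ksp = [Cd²⁺][OH⁻]^2 = s · (2s)^2 = 4s^3
Ksp = 4 × (1.1×10⁻⁵)^3 = 5.3×10⁻¹⁵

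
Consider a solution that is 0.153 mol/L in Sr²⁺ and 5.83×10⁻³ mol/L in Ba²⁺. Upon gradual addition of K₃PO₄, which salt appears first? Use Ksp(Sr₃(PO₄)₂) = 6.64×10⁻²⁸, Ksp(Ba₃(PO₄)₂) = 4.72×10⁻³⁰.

The threshold for precipitation is Q = Ksp.
For Sr₃(PO₄)₂: [PO₄³⁻] = (Ksp/[Sr²⁺]^3)^(1/2) = 4.31×10⁻¹³ mol/L
For Ba₃(PO₄)₂: [PO₄³⁻] = (Ksp/[Ba²⁺]^3)^(1/2) = 4.88×10⁻¹² mol/L
Sr₃(PO₄)₂ requires the lower [PO₄³⁻], so it precipitates first.

Sr₃(PO₄)₂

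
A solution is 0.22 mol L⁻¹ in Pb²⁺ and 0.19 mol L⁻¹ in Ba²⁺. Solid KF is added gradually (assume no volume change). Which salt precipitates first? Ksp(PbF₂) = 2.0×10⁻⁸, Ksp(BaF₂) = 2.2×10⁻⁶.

PbF₂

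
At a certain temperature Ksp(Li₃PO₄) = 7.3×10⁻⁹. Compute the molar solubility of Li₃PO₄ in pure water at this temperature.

4.1×10⁻³ M

Li₃PO₄(s) ⇌ 3 Li⁺(aq) + PO₄³⁻(aq)
If s mol/L of Li₃PO₄ dissolves, [Li⁺] = 3s and [PO₄³⁻] = s.
Ksp = [Li⁺]^3[PO₄³⁻] = (3s)^3 · s = 27s^4
27s^4 = 7.3×10⁻⁹  ⇒  s^4 = 2.7×10⁻¹⁰
s = (2.7×10⁻¹⁰)^(1/4) = 4.1×10⁻³ M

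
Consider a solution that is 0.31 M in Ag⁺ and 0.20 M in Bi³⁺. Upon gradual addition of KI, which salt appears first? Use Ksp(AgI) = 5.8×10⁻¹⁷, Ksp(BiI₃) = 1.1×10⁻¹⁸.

Precipitation begins when Q = Ksp.
For AgI: [I⁻] = (Ksp/[Ag⁺]) = 1.9×10⁻¹⁶ M
For BiI₃: [I⁻] = (Ksp/[Bi³⁺])^(1/3) = 1.8×10⁻⁶ M
Since AgI needs less I⁻ to reach saturation, it precipitates first.

AgI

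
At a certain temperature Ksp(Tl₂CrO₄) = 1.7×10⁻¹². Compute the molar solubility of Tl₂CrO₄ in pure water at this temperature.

Tl₂CrO₄(s) ⇌ 2 Tl⁺(aq) + CrO₄²⁻(aq)
Let s be the molar solubility. Then [Tl⁺] = 2s and [CrO₄²⁻] = s.
Ksp = [Tl⁺]^2[CrO₄²⁻] = (2s)^2 · s = 4s^3
4s^3 = 1.7×10⁻¹²  ⇒  s^3 = 4.3×10⁻¹³
Taking the 3rd root, s = 7.5×10⁻⁵ mol L⁻¹.

7.5×10⁻⁵ M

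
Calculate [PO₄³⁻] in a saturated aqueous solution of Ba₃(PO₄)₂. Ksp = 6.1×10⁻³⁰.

1.1×10⁻⁶ M

Ba₃(PO₄)₂(s) ⇌ 3 Ba²⁺(aq) + 2 PO₄³⁻(aq)
Let s be the molar solubility. Then [Ba²⁺] = 3s and [PO₄³⁻] = 2s.
Ksp = [Ba²⁺]^3[PO₄³⁻]^2 = (3s)^3 · (2s)^2 = 108s^5 = 6.1×10⁻³⁰
s = 5.6×10⁻⁷ mol L⁻¹
[PO₄³⁻] = 2s = 1.1×10⁻⁶ mol L⁻¹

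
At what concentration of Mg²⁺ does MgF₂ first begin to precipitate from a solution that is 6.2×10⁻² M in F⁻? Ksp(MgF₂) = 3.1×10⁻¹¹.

8.1×10⁻⁹ M

Precipitation of each salt begins when its ion product equals Ksp.
MgF₂(s) ⇌ Mg²⁺(aq) + 2 F⁻(aq)
Ksp = [Mg²⁺][F⁻]^2 = [Mg²⁺](6.2×10⁻²)^2
[Mg²⁺] = 3.1×10⁻¹¹ / (6.2×10⁻²)^2 = 8.1×10⁻⁹
[Mg²⁺] = 8.1×10⁻⁹ M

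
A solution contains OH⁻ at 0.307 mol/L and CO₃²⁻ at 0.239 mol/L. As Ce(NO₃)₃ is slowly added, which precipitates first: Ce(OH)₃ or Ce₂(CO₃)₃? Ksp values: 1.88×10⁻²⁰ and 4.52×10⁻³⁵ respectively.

Ce(OH)₃

Each salt precipitates once Q = Ksp for that salt.
For Ce(OH)₃: [Ce³⁺] = (Ksp/[OH⁻]^3) = 6.50×10⁻¹⁹ mol/L
For Ce₂(CO₃)₃: [Ce³⁺] = (Ksp/[CO₃²⁻]^3)^(1/2) = 5.75×10⁻¹⁷ mol/L
Ce(OH)₃ requires the lower [Ce³⁺], so it precipitates first.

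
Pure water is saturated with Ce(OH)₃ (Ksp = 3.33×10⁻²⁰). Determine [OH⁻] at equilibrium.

Ce(OH)₃(s) ⇌ Ce³⁺(aq) + 3 OH⁻(aq)
For each mole of Ce(OH)₃ that dissolves per liter, [Ce³⁺] = s and [OH⁻] = 3s; let s denote this solubility.
Ksp = [Ce³⁺][OH⁻]^3 = s · (3s)^3 = 27s^4 = 3.33×10⁻²⁰
s = 5.93×10⁻⁶ M
[OH⁻] = 3s = 1.78×10⁻⁵ M

1.78×10⁻⁵ M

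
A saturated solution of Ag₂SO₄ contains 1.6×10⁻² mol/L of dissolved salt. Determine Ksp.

Ksp = 1.6×10⁻⁵

Ag₂SO₄(s) ⇌ 2 Ag⁺(aq) + SO₄²⁻(aq)
Let s be the molar solubility. Then [Ag⁺] = 2s and [SO₄²⁻] = s.
Ksp = [Ag⁺]^2[SO₄²⁻] = (2s)^2 · s = 4s^3
Ksp = 4 × (1.6×10⁻²)^3 = 1.6×10⁻⁵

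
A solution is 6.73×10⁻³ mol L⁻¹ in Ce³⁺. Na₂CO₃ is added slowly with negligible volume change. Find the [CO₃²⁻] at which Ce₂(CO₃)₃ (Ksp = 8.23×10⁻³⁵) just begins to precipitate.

Precipitation of each salt begins when its ion product equals Ksp.
Ce₂(CO₃)₃(s) ⇌ 2 Ce³⁺(aq) + 3 CO₃²⁻(aq)
Ksp = [Ce³⁺]^2[CO₃²⁻]^3 = [CO₃²⁻]^3(6.73×10⁻³)^2
[CO₃²⁻]^3 = 8.23×10⁻³⁵ / (6.73×10⁻³)^2 = 1.82×10⁻³⁰
[CO₃²⁻] = 1.22×10⁻¹⁰ mol L⁻¹

1.22×10⁻¹⁰ M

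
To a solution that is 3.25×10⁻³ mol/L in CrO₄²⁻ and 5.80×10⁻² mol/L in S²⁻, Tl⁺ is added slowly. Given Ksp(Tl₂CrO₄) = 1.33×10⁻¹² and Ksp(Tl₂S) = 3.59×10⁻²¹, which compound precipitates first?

Precipitation of each salt begins when its ion product equals Ksp.
For Tl₂CrO₄: [Tl⁺] = (Ksp/[CrO₄²⁻])^(1/2) = 2.02×10⁻⁵ mol/L
For Tl₂S: [Tl⁺] = (Ksp/[S²⁻])^(1/2) = 2.49×10⁻¹⁰ mol/L
Tl₂S requires the lower [Tl⁺], so it precipitates first.

Tl₂S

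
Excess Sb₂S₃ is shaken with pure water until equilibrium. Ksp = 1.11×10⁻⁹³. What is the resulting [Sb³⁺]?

2.01×10⁻¹⁹ M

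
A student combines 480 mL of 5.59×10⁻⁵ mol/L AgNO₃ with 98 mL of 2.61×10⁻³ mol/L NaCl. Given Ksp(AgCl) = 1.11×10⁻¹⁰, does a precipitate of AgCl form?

Yes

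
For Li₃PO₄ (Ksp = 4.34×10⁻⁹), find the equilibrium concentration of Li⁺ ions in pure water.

Li₃PO₄(s) ⇌ 3 Li⁺(aq) + PO₄³⁻(aq)
Let s be the molar solubility. Then [Li⁺] = 3s and [PO₄³⁻] = s.
Ksp = [Li⁺]^3[PO₄³⁻] = (3s)^3 · s = 27s^4 = 4.34×10⁻⁹
s = 3.56×10⁻³ mol L⁻¹
[Li⁺] = 3s = 1.07×10⁻² mol L⁻¹

1.07×10⁻² M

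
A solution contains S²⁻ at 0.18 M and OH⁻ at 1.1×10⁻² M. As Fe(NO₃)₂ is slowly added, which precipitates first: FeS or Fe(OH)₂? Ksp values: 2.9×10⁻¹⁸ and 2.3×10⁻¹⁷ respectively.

FeS

Precipitation begins when Q = Ksp.
For FeS: [Fe²⁺] = (Ksp/[S²⁻]) = 1.6×10⁻¹⁷ M
For Fe(OH)₂: [Fe²⁺] = (Ksp/[OH⁻]^2) = 1.9×10⁻¹³ M
FeS requires the lower [Fe²⁺], so it precipitates first.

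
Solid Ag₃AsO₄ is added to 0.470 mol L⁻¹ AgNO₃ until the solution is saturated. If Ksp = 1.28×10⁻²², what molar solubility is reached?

1.23×10⁻²¹ M

Ag₃AsO₄(s) ⇌ 3 Ag⁺(aq) + AsO₄³⁻(aq)
Ag⁺ is already present at 0.470 mol L⁻¹. If s mol/L of Ag₃AsO₄ dissolves, [AsO₄³⁻] = s while [Ag⁺] ≈ 0.470 mol L⁻¹.
Ksp = [Ag⁺]^3[AsO₄³⁻] = (0.470)^3s
s = 1.28×10⁻²² / (0.470)^3 = 1.23×10⁻²¹
s = 1.23×10⁻²¹ mol L⁻¹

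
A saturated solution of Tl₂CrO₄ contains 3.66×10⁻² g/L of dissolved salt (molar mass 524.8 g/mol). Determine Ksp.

Ksp = 1.36×10⁻¹²

Convert to molarity: s = 3.66×10⁻² / 524.8 = 6.9741×10⁻⁵ mol/L
Tl₂CrO₄(s) ⇌ 2 Tl⁺(aq) + CrO₄²⁻(aq)
Call the molar solubility s, so that [Tl⁺] = 2s and [CrO₄²⁻] = s.
Ksp = [Tl⁺]^2[CrO₄²⁻] = (2s)^2 · s = 4s^3
Ksp = 4 × (6.9741×10⁻⁵)^3 = 1.36×10⁻¹²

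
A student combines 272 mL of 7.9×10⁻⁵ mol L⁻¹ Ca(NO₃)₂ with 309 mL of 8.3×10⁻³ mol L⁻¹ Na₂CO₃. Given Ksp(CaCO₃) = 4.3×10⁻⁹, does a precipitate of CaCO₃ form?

Total volume after mixing = 272 + 309 = 581 mL.
[Ca²⁺] = (7.9×10⁻⁵)(272)/581 = 3.7×10⁻⁵ mol L⁻¹
[CO₃²⁻] = (8.3×10⁻³)(309)/581 = 4.4×10⁻³ mol L⁻¹
Q = [Ca²⁺][CO₃²⁻] = 1.6×10⁻⁷
Because Q > Ksp (1.6×10⁻⁷ vs 4.3×10⁻⁹), a precipitate of CaCO₃ forms.

Yes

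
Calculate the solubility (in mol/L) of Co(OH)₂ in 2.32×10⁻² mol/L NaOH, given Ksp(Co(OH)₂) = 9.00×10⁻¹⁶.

1.67×10⁻¹² M

Co(OH)₂(s) ⇌ Co²⁺(aq) + 2 OH⁻(aq)
With OH⁻ already at 2.32×10⁻² mol/L and s small, take [OH⁻] ≈ 2.32×10⁻² mol/L and [Co²⁺] = s.
Ksp = [Co²⁺][OH⁻]^2 = s(2.32×10⁻²)^2
s = 9.00×10⁻¹⁶ / (2.32×10⁻²)^2 = 1.67×10⁻¹²
s = 1.67×10⁻¹² mol/L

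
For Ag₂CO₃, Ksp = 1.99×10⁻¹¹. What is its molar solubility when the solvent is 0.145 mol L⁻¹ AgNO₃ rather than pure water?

9.46×10⁻¹⁰ M

Ag₂CO₃(s) ⇌ 2 Ag⁺(aq) + CO₃²⁻(aq)
The solution already contains Ag⁺ at 0.145 mol L⁻¹. Let s be the molar solubility of Ag₂CO₃.
[Ag⁺] ≈ 0.145 mol L⁻¹ (common ion dominates); [CO₃²⁻] = s.
Ksp = [Ag⁺]^2[CO₃²⁻] = (0.145)^2s
s = 1.99×10⁻¹¹ / (0.145)^2 = 9.46×10⁻¹⁰
s = 9.46×10⁻¹⁰ mol L⁻¹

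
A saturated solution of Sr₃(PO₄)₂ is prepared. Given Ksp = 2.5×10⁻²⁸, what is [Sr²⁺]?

3.5×10⁻⁶ M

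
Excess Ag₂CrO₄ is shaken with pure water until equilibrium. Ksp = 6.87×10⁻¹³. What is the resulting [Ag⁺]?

1.11×10⁻⁴ M

Ag₂CrO₄(s) ⇌ 2 Ag⁺(aq) + CrO₄²⁻(aq)
With molar solubility s: [Ag⁺] = 2s, [CrO₄²⁻] = s.
Ksp = [Ag⁺]^2[CrO₄²⁻] = (2s)^2 · s = 4s^3 = 6.87×10⁻¹³
s = 5.56×10⁻⁵ mol L⁻¹
[Ag⁺] = 2s = 1.11×10⁻⁴ mol L⁻¹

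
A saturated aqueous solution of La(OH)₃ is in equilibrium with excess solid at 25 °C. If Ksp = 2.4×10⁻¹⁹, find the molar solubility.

La(OH)₃(s) ⇌ La³⁺(aq) + 3 OH⁻(aq)
If s mol/L of La(OH)₃ dissolves, [La³⁺] = s and [OH⁻] = 3s.
Ksp = [La³⁺][OH⁻]^3 = s · (3s)^3 = 27s^4
27s^4 = 2.4×10⁻¹⁹  ⇒  s^4 = 8.9×10⁻²¹
Taking the 4th root, s = 9.7×10⁻⁶ M.

9.7×10⁻⁶ M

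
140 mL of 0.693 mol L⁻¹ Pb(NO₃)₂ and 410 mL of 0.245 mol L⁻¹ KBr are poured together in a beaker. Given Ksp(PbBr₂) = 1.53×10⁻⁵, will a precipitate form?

Yes

Total volume after mixing = 140 + 410 = 550 mL.
[Pb²⁺] = (0.693)(140)/550 = 0.176 mol L⁻¹
[Br⁻] = (0.245)(410)/550 = 0.183 mol L⁻¹
Q = [Pb²⁺][Br⁻]^2 = 5.88×10⁻³
Because Q > Ksp (5.88×10⁻³ vs 1.53×10⁻⁵), a precipitate of PbBr₂ forms.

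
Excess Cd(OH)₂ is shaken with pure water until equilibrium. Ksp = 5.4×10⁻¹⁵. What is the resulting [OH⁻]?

2.2×10⁻⁵ M

Cd(OH)₂(s) ⇌ Cd²⁺(aq) + 2 OH⁻(aq)
For each mole of Cd(OH)₂ that dissolves per liter, [Cd²⁺] = s and [OH⁻] = 2s; let s denote this solubility.
Ksp = [Cd²⁺][OH⁻]^2 = s · (2s)^2 = 4s^3 = 5.4×10⁻¹⁵
s = 1.1×10⁻⁵ M
[OH⁻] = 2s = 2.2×10⁻⁵ M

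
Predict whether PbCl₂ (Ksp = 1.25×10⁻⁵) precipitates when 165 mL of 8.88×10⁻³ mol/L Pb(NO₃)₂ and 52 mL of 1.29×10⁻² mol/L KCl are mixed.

No

Total volume after mixing = 165 + 52 = 217 mL.
[Pb²⁺] = (8.88×10⁻³)(165)/217 = 6.75×10⁻³ mol/L
[Cl⁻] = (1.29×10⁻²)(52)/217 = 3.09×10⁻³ mol/L
Q = [Pb²⁺][Cl⁻]^2 = 6.45×10⁻⁸
Q < Ksp (6.45×10⁻⁸ vs 1.25×10⁻⁵); the solution remains unsaturated and no precipitate forms.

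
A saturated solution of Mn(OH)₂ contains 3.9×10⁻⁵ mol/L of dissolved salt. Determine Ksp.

Ksp = 2.4×10⁻¹³

Mn(OH)₂(s) ⇌ Mn²⁺(aq) + 2 OH⁻(aq)
For each mole of Mn(OH)₂ that dissolves per liter, [Mn²⁺] = s and [OH⁻] = 2s; let s denote this solubility.
Ksp = [Mn²⁺][OH⁻]^2 = s · (2s)^2 = 4s^3
Ksp = 4 × (3.9×10⁻⁵)^3 = 2.4×10⁻¹³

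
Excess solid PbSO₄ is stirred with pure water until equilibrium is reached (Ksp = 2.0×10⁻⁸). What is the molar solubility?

1.4×10⁻⁴ M

PbSO₄(s) ⇌ Pb²⁺(aq) + SO₄²⁻(aq)
For each mole of PbSO₄ that dissolves per liter, [Pb²⁺] = s and [SO₄²⁻] = s; let s denote this solubility.
Ksp = [Pb²⁺][SO₄²⁻] = s · s = s^2
s^2 = 2.0×10⁻⁸
Taking the 2nd root, s = 1.4×10⁻⁴ mol/L.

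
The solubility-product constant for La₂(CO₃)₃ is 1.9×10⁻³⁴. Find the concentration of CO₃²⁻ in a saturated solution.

La₂(CO₃)₃(s) ⇌ 2 La³⁺(aq) + 3 CO₃²⁻(aq)
With molar solubility s: [La³⁺] = 2s, [CO₃²⁻] = 3s.
Ksp = [La³⁺]^2[CO₃²⁻]^3 = (2s)^2 · (3s)^3 = 108s^5 = 1.9×10⁻³⁴
s = 7.1×10⁻⁸ mol/L
[CO₃²⁻] = 3s = 2.1×10⁻⁷ mol/L

2.1×10⁻⁷ M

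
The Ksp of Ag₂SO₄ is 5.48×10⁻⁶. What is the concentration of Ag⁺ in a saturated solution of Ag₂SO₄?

Ag₂SO₄(s) ⇌ 2 Ag⁺(aq) + SO₄²⁻(aq)
Let s be the molar solubility. Then [Ag⁺] = 2s and [SO₄²⁻] = s.
Ksp = [Ag⁺]^2[SO₄²⁻] = (2s)^2 · s = 4s^3 = 5.48×10⁻⁶
s = 1.11×10⁻² M
[Ag⁺] = 2s = 2.22×10⁻² M

2.22×10⁻² M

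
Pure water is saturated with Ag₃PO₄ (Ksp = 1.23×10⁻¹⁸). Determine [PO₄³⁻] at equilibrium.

Ag₃PO₄(s) ⇌ 3 Ag⁺(aq) + PO₄³⁻(aq)
Let s be the molar solubility. Then [Ag⁺] = 3s and [PO₄³⁻] = s.
Ksp = [Ag⁺]^3[PO₄³⁻] = (3s)^3 · s = 27s^4 = 1.23×10⁻¹⁸
s = 1.46×10⁻⁵ mol L⁻¹
[PO₄³⁻] = s = 1.46×10⁻⁵ mol L⁻¹

1.46×10⁻⁵ M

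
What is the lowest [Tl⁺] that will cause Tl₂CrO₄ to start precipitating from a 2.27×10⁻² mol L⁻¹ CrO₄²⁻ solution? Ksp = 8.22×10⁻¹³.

A salt starts to precipitate once the ion product Q reaches its Ksp.
Tl₂CrO₄(s) ⇌ 2 Tl⁺(aq) + CrO₄²⁻(aq)
Ksp = [Tl⁺]^2[CrO₄²⁻] = [Tl⁺]^2(2.27×10⁻²)
[Tl⁺]^2 = 8.22×10⁻¹³ / (2.27×10⁻²) = 3.62×10⁻¹¹
[Tl⁺] = 6.02×10⁻⁶ mol L⁻¹

6.02×10⁻⁶ M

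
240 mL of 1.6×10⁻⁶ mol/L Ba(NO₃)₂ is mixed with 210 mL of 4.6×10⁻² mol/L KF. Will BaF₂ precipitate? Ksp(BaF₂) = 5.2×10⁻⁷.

No

After mixing, V = 240 mL + 210 mL = 450 mL.
[Ba²⁺] = (1.6×10⁻⁶)(240)/450 = 8.5×10⁻⁷ mol/L
[F⁻] = (4.6×10⁻²)(210)/450 = 2.1×10⁻² mol/L
Q = [Ba²⁺][F⁻]^2 = 3.9×10⁻¹⁰
Q < Ksp (3.9×10⁻¹⁰ vs 5.2×10⁻⁷); the solution remains unsaturated and no precipitate forms.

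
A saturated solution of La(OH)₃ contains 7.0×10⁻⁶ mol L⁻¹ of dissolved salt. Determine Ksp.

Ksp = 6.5×10⁻²⁰

La(OH)₃(s) ⇌ La³⁺(aq) + 3 OH⁻(aq)
With molar solubility s: [La³⁺] = s, [OH⁻] = 3s.
Ksp = [La³⁺][OH⁻]^3 = s · (3s)^3 = 27s^4
Ksp = 27 × (7.0×10⁻⁶)^4 = 6.5×10⁻²⁰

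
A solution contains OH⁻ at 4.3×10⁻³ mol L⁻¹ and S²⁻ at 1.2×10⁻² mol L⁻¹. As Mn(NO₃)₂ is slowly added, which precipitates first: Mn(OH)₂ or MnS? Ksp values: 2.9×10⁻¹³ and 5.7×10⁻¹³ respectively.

MnS

Each salt precipitates once Q = Ksp for that salt.
For Mn(OH)₂: [Mn²⁺] = (Ksp/[OH⁻]^2) = 1.6×10⁻⁸ mol L⁻¹
For MnS: [Mn²⁺] = (Ksp/[S²⁻]) = 4.8×10⁻¹¹ mol L⁻¹
Since MnS needs less Mn²⁺ to reach saturation, it precipitates first.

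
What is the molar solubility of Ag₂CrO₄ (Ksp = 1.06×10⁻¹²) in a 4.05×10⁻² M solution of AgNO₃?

6.46×10⁻¹⁰ M

Ag₂CrO₄(s) ⇌ 2 Ag⁺(aq) + CrO₄²⁻(aq)
With Ag⁺ already at 4.05×10⁻² M and s small, take [Ag⁺] ≈ 4.05×10⁻² M and [CrO₄²⁻] = s.
Ksp = [Ag⁺]^2[CrO₄²⁻] = (4.05×10⁻²)^2s
s = 1.06×10⁻¹² / (4.05×10⁻²)^2 = 6.46×10⁻¹⁰
s = 6.46×10⁻¹⁰ M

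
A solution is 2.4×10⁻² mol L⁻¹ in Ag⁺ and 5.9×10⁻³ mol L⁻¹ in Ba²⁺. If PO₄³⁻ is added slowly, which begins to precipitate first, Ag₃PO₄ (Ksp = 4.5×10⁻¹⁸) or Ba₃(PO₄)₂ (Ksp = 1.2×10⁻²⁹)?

Ag₃PO₄

The threshold for precipitation is Q = Ksp.
For Ag₃PO₄: [PO₄³⁻] = (Ksp/[Ag⁺]^3) = 3.3×10⁻¹³ mol L⁻¹
For Ba₃(PO₄)₂: [PO₄³⁻] = (Ksp/[Ba²⁺]^3)^(1/2) = 7.6×10⁻¹² mol L⁻¹
Ag₃PO₄ requires the lower [PO₄³⁻], so it precipitates first.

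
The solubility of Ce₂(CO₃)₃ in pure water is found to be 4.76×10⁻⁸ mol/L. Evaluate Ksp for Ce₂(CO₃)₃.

Ksp = 2.64×10⁻³⁵

Ce₂(CO₃)₃(s) ⇌ 2 Ce³⁺(aq) + 3 CO₃²⁻(aq)
Call the molar solubility s, so that [Ce³⁺] = 2s and [CO₃²⁻] = 3s.
Ksp = [Ce³⁺]^2[CO₃²⁻]^3 = (2s)^2 · (3s)^3 = 108s^5
Ksp = 108 × (4.76×10⁻⁸)^5 = 2.64×10⁻³⁵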